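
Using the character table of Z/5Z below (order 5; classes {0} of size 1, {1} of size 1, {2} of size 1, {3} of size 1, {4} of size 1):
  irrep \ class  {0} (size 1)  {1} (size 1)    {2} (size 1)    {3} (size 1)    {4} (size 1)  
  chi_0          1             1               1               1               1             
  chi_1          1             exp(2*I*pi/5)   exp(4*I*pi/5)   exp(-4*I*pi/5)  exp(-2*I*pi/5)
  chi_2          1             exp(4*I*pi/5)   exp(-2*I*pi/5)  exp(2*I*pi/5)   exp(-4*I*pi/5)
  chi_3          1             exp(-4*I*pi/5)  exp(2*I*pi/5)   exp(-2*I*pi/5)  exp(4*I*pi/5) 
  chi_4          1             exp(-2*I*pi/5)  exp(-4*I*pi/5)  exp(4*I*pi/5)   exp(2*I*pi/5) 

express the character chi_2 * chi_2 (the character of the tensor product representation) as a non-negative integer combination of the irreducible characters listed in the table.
chi_2 tensor chi_2 = chi_4 (all other irreducibles have multiplicity 0).

Explanation: The character of a tensor product is the pointwise product (chi_2 * chi_2)(C) = chi_2(C) * chi_2(C):
  {0}: (1)*(1), {1}: (exp(4*I*pi/5))*(exp(4*I*pi/5)), {2}: (exp(-2*I*pi/5))*(exp(-2*I*pi/5)), {3}: (exp(2*I*pi/5))*(exp(2*I*pi/5)), {4}: (exp(-4*I*pi/5))*(exp(-4*I*pi/5))
so (chi_2 * chi_2) takes values
  {0} -> 1, {1} -> exp(-2*I*pi/5), {2} -> exp(-4*I*pi/5), {3} -> exp(4*I*pi/5), {4} -> exp(2*I*pi/5).
Now take the inner product of this character with each irreducible chi from the table, <chi_2*chi_2, chi> = (1/5) sum_C |C| (chi_2*chi_2)(C) conj(chi(C)):
  <chi_2*chi_2, chi_0> = (1/5)[1*(1)*conj(1) + 1*(exp(-2*I*pi/5))*conj(1) + 1*(exp(-4*I*pi/5))*conj(1) + 1*(exp(4*I*pi/5))*conj(1) + 1*(exp(2*I*pi/5))*conj(1)]
      = (1/5)[(1) + (exp(-2*I*pi/5)) + (exp(-4*I*pi/5)) + (exp(4*I*pi/5)) + (exp(2*I*pi/5))] = 0/5 = 0
  <chi_2*chi_2, chi_1> = (1/5)[1*(1)*conj(1) + 1*(exp(-2*I*pi/5))*conj(exp(2*I*pi/5)) + 1*(exp(-4*I*pi/5))*conj(exp(4*I*pi/5)) + 1*(exp(4*I*pi/5))*conj(exp(-4*I*pi/5)) + 1*(exp(2*I*pi/5))*conj(exp(-2*I*pi/5))]
      = (1/5)[(1) + (exp(-4*I*pi/5)) + (exp(2*I*pi/5)) + (exp(-2*I*pi/5)) + (exp(4*I*pi/5))] = 0/5 = 0
  <chi_2*chi_2, chi_2> = (1/5)[1*(1)*conj(1) + 1*(exp(-2*I*pi/5))*conj(exp(4*I*pi/5)) + 1*(exp(-4*I*pi/5))*conj(exp(-2*I*pi/5)) + 1*(exp(4*I*pi/5))*conj(exp(2*I*pi/5)) + 1*(exp(2*I*pi/5))*conj(exp(-4*I*pi/5))]
      = (1/5)[(1) + (exp(4*I*pi/5)) + (exp(-2*I*pi/5)) + (exp(2*I*pi/5)) + (exp(-4*I*pi/5))] = 0/5 = 0
  <chi_2*chi_2, chi_3> = (1/5)[1*(1)*conj(1) + 1*(exp(-2*I*pi/5))*conj(exp(-4*I*pi/5)) + 1*(exp(-4*I*pi/5))*conj(exp(2*I*pi/5)) + 1*(exp(4*I*pi/5))*conj(exp(-2*I*pi/5)) + 1*(exp(2*I*pi/5))*conj(exp(4*I*pi/5))]
      = (1/5)[(1) + (exp(2*I*pi/5)) + (exp(4*I*pi/5)) + (exp(-4*I*pi/5)) + (exp(-2*I*pi/5))] = 0/5 = 0
  <chi_2*chi_2, chi_4> = (1/5)[1*(1)*conj(1) + 1*(exp(-2*I*pi/5))*conj(exp(-2*I*pi/5)) + 1*(exp(-4*I*pi/5))*conj(exp(-4*I*pi/5)) + 1*(exp(4*I*pi/5))*conj(exp(4*I*pi/5)) + 1*(exp(2*I*pi/5))*conj(exp(2*I*pi/5))]
      = (1/5)[(1) + (1) + (1) + (1) + (1)] = 5/5 = 1
(Exp terms are combined using exp(i*s)*conj(exp(i*t)) = exp(i*(s-t)), and sums of them are collapsed using the identity that for every m > 1 the m distinct m-th roots of unity sum to 0, e.g. 1 + exp(2*I*pi/3) + exp(-2*I*pi/3) = 0.)
Hence the multiplicities are chi_4: 1. Dimension check: dim(chi_2)*dim(chi_2) = 1*1 = 1 and sum (mult * dim) = 1*1 = 1.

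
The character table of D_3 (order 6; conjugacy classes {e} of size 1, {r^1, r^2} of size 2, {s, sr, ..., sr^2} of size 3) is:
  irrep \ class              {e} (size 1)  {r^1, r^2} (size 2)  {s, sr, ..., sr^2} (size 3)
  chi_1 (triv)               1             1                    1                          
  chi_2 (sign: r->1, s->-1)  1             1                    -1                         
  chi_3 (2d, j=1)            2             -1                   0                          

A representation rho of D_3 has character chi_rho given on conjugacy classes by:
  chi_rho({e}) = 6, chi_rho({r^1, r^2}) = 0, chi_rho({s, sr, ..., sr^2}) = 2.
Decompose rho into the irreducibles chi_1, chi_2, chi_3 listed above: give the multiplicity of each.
Multiplicities: chi_1: 2, chi_2: 0, chi_3: 2.

Proof sketch: Use <chi_rho, chi> = (1/|G|) sum_C |C| * chi_rho(C) * conj(chi(C)) with |G| = 6 for each irreducible chi in the table:
  <chi_rho, chi_1> = (1/6)[1*(6)*conj(1) + 2*(0)*conj(1) + 3*(2)*conj(1)]
      = (1/6)[(6) + (0) + (6)] = 12/6 = 2
  <chi_rho, chi_2> = (1/6)[1*(6)*conj(1) + 2*(0)*conj(1) + 3*(2)*conj(-1)]
      = (1/6)[(6) + (0) + (-6)] = 0/6 = 0
  <chi_rho, chi_3> = (1/6)[1*(6)*conj(2) + 2*(0)*conj(-1) + 3*(2)*conj(0)]
      = (1/6)[(12) + (0) + (0)] = 12/6 = 2
Dimension check: dim(rho) = sum (mult * dim) = 2*1 + 0*1 + 2*2 = 6 = chi_rho(e) = 6.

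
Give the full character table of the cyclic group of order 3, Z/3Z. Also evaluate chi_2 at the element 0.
Character table of Z/3Z (irreps indexed chi_0,...,chi_2 with chi_k(m) = zeta_3^(k*m), zeta_3 = exp(2*pi*i/3)):
  irrep \ class  {0} (size 1)  {1} (size 1)    {2} (size 1)  
  chi_0          1             1               1             
  chi_1          1             exp(2*I*pi/3)   exp(-2*I*pi/3)
  chi_2          1             exp(-2*I*pi/3)  exp(2*I*pi/3) 

Spot check: chi_2(0) = zeta_3^(2*0) = zeta_3^0 = 1.

Reasoning: Z/3Z is abelian, so all 3 irreducible complex representations are 1-dimensional. They are given by chi_k(m) = zeta_3^(k*m) for k = 0,...,2. Row orthogonality: sum_m chi_k(m) conj(chi_l(m)) = 3 * [k = l].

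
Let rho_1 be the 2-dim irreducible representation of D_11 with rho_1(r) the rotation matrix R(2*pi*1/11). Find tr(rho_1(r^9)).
chi_{rho_1}(r^9) = 2*cos(2*pi*1*9/11) = 2*cos(4*pi/11)

Justification: rho_1(r^9) is rotation by angle 2*pi*1*9/11, whose trace is 2*cos(2*pi*1*9/11) = 2*cos(4*pi/11).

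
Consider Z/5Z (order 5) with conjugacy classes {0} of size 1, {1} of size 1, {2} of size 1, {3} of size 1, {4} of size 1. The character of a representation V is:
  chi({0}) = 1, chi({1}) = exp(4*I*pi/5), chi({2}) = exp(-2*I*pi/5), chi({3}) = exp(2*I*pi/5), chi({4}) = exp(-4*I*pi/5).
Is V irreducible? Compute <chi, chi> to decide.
Irreducible: <chi, chi> = 1.

Why: <chi, chi> = (1/|G|) sum_C |C| * |chi(C)|^2 = (1/5)[1*|1|^2 + 1*|exp(4*I*pi/5)|^2 + 1*|exp(-2*I*pi/5)|^2 + 1*|exp(2*I*pi/5)|^2 + 1*|exp(-4*I*pi/5)|^2]
  = (1/5)[(1) + (1) + (1) + (1) + (1)] = 5/5 = 1.
(Exp terms are combined using exp(i*s)*conj(exp(i*t)) = exp(i*(s-t)), and sums of them are collapsed using the identity that for every m > 1 the m distinct m-th roots of unity sum to 0, e.g. 1 + exp(2*I*pi/3) + exp(-2*I*pi/3) = 0.)
A character is irreducible iff <chi, chi> = 1, so this representation is irreducible.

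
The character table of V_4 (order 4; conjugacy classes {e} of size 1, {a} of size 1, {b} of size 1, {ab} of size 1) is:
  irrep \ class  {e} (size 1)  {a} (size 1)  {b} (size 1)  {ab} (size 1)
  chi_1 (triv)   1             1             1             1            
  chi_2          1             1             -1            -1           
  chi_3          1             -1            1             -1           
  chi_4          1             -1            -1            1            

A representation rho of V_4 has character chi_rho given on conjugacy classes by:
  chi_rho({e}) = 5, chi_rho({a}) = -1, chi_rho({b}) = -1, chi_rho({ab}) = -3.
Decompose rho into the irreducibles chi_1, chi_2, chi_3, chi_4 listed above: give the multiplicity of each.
Multiplicities: chi_1: 0, chi_2: 2, chi_3: 2, chi_4: 1.

Solution. Use <chi_rho, chi> = (1/|G|) sum_C |C| * chi_rho(C) * conj(chi(C)) with |G| = 4 for each irreducible chi in the table:
  <chi_rho, chi_1> = (1/4)[1*(5)*conj(1) + 1*(-1)*conj(1) + 1*(-1)*conj(1) + 1*(-3)*conj(1)]
      = (1/4)[(5) + (-1) + (-1) + (-3)] = 0/4 = 0
  <chi_rho, chi_2> = (1/4)[1*(5)*conj(1) + 1*(-1)*conj(1) + 1*(-1)*conj(-1) + 1*(-3)*conj(-1)]
      = (1/4)[(5) + (-1) + (1) + (3)] = 8/4 = 2
  <chi_rho, chi_3> = (1/4)[1*(5)*conj(1) + 1*(-1)*conj(-1) + 1*(-1)*conj(1) + 1*(-3)*conj(-1)]
      = (1/4)[(5) + (1) + (-1) + (3)] = 8/4 = 2
  <chi_rho, chi_4> = (1/4)[1*(5)*conj(1) + 1*(-1)*conj(-1) + 1*(-1)*conj(-1) + 1*(-3)*conj(1)]
      = (1/4)[(5) + (1) + (1) + (-3)] = 4/4 = 1
Dimension check: dim(rho) = sum (mult * dim) = 0*1 + 2*1 + 2*1 + 1*1 = 5 = chi_rho(e) = 5.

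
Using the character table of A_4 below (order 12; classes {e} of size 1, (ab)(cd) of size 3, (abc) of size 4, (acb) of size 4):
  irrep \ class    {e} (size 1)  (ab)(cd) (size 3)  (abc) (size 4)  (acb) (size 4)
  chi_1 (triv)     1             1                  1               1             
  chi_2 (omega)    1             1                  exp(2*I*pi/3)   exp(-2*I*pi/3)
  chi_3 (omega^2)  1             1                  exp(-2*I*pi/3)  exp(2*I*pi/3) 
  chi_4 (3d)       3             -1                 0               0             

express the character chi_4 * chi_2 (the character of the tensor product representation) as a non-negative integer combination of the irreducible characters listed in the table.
chi_4 tensor chi_2 = chi_4 (all other irreducibles have multiplicity 0).

Explanation: The character of a tensor product is the pointwise product (chi_4 * chi_2)(C) = chi_4(C) * chi_2(C):
  {e}: (3)*(1), (ab)(cd): (-1)*(1), (abc): (0)*(exp(2*I*pi/3)), (acb): (0)*(exp(-2*I*pi/3))
so (chi_4 * chi_2) takes values
  {e} -> 3, (ab)(cd) -> -1, (abc) -> 0, (acb) -> 0.
Now take the inner product of this character with each irreducible chi from the table, <chi_4*chi_2, chi> = (1/12) sum_C |C| (chi_4*chi_2)(C) conj(chi(C)):
  <chi_4*chi_2, chi_1> = (1/12)[1*(3)*conj(1) + 3*(-1)*conj(1) + 4*(0)*conj(1) + 4*(0)*conj(1)]
      = (1/12)[(3) + (-3) + (0) + (0)] = 0/12 = 0
  <chi_4*chi_2, chi_2> = (1/12)[1*(3)*conj(1) + 3*(-1)*conj(1) + 4*(0)*conj(exp(2*I*pi/3)) + 4*(0)*conj(exp(-2*I*pi/3))]
      = (1/12)[(3) + (-3) + (0) + (0)] = 0/12 = 0
  <chi_4*chi_2, chi_3> = (1/12)[1*(3)*conj(1) + 3*(-1)*conj(1) + 4*(0)*conj(exp(-2*I*pi/3)) + 4*(0)*conj(exp(2*I*pi/3))]
      = (1/12)[(3) + (-3) + (0) + (0)] = 0/12 = 0
  <chi_4*chi_2, chi_4> = (1/12)[1*(3)*conj(3) + 3*(-1)*conj(-1) + 4*(0)*conj(0) + 4*(0)*conj(0)]
      = (1/12)[(9) + (3) + (0) + (0)] = 12/12 = 1
(Exp terms are combined using exp(i*s)*conj(exp(i*t)) = exp(i*(s-t)), and sums of them are collapsed using the identity that for every m > 1 the m distinct m-th roots of unity sum to 0, e.g. 1 + exp(2*I*pi/3) + exp(-2*I*pi/3) = 0.)
Hence the multiplicities are chi_4: 1. Dimension check: dim(chi_4)*dim(chi_2) = 3*1 = 3 and sum (mult * dim) = 1*3 = 3.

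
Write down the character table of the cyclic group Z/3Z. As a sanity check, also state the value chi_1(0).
Character table of Z/3Z (irreps indexed chi_0,...,chi_2 with chi_k(m) = zeta_3^(k*m), zeta_3 = exp(2*pi*i/3)):
  irrep \ class  {0} (size 1)  {1} (size 1)    {2} (size 1)  
  chi_0          1             1               1             
  chi_1          1             exp(2*I*pi/3)   exp(-2*I*pi/3)
  chi_2          1             exp(-2*I*pi/3)  exp(2*I*pi/3) 

Spot check: chi_1(0) = zeta_3^(1*0) = zeta_3^0 = 1.

Working: Z/3Z is abelian, so all 3 irreducible complex representations are 1-dimensional. They are given by chi_k(m) = zeta_3^(k*m) for k = 0,...,2. Row orthogonality: sum_m chi_k(m) conj(chi_l(m)) = 3 * [k = l].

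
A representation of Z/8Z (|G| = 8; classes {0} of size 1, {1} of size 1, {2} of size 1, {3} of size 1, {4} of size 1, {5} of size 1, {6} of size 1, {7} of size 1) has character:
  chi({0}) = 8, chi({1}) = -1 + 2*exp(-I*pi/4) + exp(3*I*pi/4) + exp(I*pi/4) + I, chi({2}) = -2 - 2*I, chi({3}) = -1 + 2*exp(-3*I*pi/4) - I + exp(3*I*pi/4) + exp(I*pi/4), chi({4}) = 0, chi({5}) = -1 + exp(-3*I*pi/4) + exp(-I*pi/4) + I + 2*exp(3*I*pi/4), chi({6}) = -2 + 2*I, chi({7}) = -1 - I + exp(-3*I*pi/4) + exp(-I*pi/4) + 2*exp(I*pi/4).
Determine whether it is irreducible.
Not irreducible (reducible): <chi, chi> = 12 > 1.

Explanation: <chi, chi> = (1/|G|) sum_C |C| * |chi(C)|^2 = (1/8)[1*|8|^2 + 1*|-1 + 2*exp(-I*pi/4) + exp(3*I*pi/4) + exp(I*pi/4) + I|^2 + 1*|-2 - 2*I|^2 + 1*|-1 + 2*exp(-3*I*pi/4) - I + exp(3*I*pi/4) + exp(I*pi/4)|^2 + 1*|0|^2 + 1*|-1 + exp(-3*I*pi/4) + exp(-I*pi/4) + I + 2*exp(3*I*pi/4)|^2 + 1*|-2 + 2*I|^2 + 1*|-1 - I + exp(-3*I*pi/4) + exp(-I*pi/4) + 2*exp(I*pi/4)|^2]
  = (1/8)[(64) + (4 - 4*exp(I*pi/4) - 2*exp(-I*pi/4) - 2*exp(-3*I*pi/4)) + (8) + (4 - 2*exp(I*pi/4) - 2*exp(3*I*pi/4) - 4*exp(-3*I*pi/4)) + (0) + (4 - 2*exp(I*pi/4) - 2*exp(3*I*pi/4) - 4*exp(-3*I*pi/4)) + (8) + (4 - 4*exp(I*pi/4) - 2*exp(-I*pi/4) - 2*exp(-3*I*pi/4))] = 96/8 = 12.
(Exp terms are combined using exp(i*s)*conj(exp(i*t)) = exp(i*(s-t)), and sums of them are collapsed using the identity that for every m > 1 the m distinct m-th roots of unity sum to 0, e.g. 1 + exp(2*I*pi/3) + exp(-2*I*pi/3) = 0.)
A character is irreducible iff <chi, chi> = 1, so this representation is reducible.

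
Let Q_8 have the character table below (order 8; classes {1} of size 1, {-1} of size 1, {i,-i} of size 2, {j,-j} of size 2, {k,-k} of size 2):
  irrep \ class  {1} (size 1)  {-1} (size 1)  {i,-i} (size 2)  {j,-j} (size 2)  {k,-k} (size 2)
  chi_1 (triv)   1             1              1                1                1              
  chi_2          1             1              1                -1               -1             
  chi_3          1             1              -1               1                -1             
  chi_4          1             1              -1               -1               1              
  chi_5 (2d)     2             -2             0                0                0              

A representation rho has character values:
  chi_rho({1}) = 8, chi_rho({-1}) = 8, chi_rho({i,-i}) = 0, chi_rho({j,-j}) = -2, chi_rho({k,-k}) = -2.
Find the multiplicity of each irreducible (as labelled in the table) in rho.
Multiplicities: chi_1: 1, chi_2: 3, chi_3: 2, chi_4: 2, chi_5: 0.

Use <chi_rho, chi> = (1/|G|) sum_C |C| * chi_rho(C) * conj(chi(C)) with |G| = 8 for each irreducible chi in the table:
  <chi_rho, chi_1> = (1/8)[1*(8)*conj(1) + 1*(8)*conj(1) + 2*(0)*conj(1) + 2*(-2)*conj(1) + 2*(-2)*conj(1)]
      = (1/8)[(8) + (8) + (0) + (-4) + (-4)] = 8/8 = 1
  <chi_rho, chi_2> = (1/8)[1*(8)*conj(1) + 1*(8)*conj(1) + 2*(0)*conj(1) + 2*(-2)*conj(-1) + 2*(-2)*conj(-1)]
      = (1/8)[(8) + (8) + (0) + (4) + (4)] = 24/8 = 3
  <chi_rho, chi_3> = (1/8)[1*(8)*conj(1) + 1*(8)*conj(1) + 2*(0)*conj(-1) + 2*(-2)*conj(1) + 2*(-2)*conj(-1)]
      = (1/8)[(8) + (8) + (0) + (-4) + (4)] = 16/8 = 2
  <chi_rho, chi_4> = (1/8)[1*(8)*conj(1) + 1*(8)*conj(1) + 2*(0)*conj(-1) + 2*(-2)*conj(-1) + 2*(-2)*conj(1)]
      = (1/8)[(8) + (8) + (0) + (4) + (-4)] = 16/8 = 2
  <chi_rho, chi_5> = (1/8)[1*(8)*conj(2) + 1*(8)*conj(-2) + 2*(0)*conj(0) + 2*(-2)*conj(0) + 2*(-2)*conj(0)]
      = (1/8)[(16) + (-16) + (0) + (0) + (0)] = 0/8 = 0
Dimension check: dim(rho) = sum (mult * dim) = 1*1 + 3*1 + 2*1 + 2*1 + 0*2 = 8 = chi_rho(e) = 8.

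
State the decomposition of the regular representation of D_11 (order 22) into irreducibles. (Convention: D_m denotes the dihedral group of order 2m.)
Each irreducible V_i of dimension d_i appears with multiplicity d_i, i.e. rho_reg = (direct sum over all irreducibles V_i) d_i V_i. The irreducible dimensions for D_11 are 1, 1, 2, 2, 2, 2, 2: 2 irreducibles of dimension 1, each with multiplicity 1; 5 irreducibles of dimension 2, each with multiplicity 2. Total dimension 2*1*1 + 5*2*2 = 22 = |G|.

Details: General theorem: in the regular representation of a finite group G, each irreducible appears with multiplicity equal to its dimension. Check: dim(rho_reg) = sum d_i^2 = 1 + 1 + 4 + 4 + 4 + 4 + 4 = 22 = |G|.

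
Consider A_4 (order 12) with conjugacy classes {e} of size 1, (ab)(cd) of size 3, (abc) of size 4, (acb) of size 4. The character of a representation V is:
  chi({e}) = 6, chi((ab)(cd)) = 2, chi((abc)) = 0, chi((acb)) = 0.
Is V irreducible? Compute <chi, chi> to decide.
Not irreducible (reducible): <chi, chi> = 4 > 1.

Why: <chi, chi> = (1/|G|) sum_C |C| * |chi(C)|^2 = (1/12)[1*|6|^2 + 3*|2|^2 + 4*|0|^2 + 4*|0|^2]
  = (1/12)[(36) + (12) + (0) + (0)] = 48/12 = 4.
(Exp terms are combined using exp(i*s)*conj(exp(i*t)) = exp(i*(s-t)), and sums of them are collapsed using the identity that for every m > 1 the m distinct m-th roots of unity sum to 0, e.g. 1 + exp(2*I*pi/3) + exp(-2*I*pi/3) = 0.)
A character is irreducible iff <chi, chi> = 1, so this representation is reducible.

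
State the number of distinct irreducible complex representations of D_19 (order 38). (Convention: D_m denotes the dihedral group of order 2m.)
11

Solution. The number of irreducible complex representations of a finite group equals its number of conjugacy classes. D_19 has 11 conjugacy classes ((n+3)/2 for n odd), so D_19 (order 38) has exactly 11 irreducible complex representations.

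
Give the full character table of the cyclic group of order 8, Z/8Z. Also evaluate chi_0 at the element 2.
Character table of Z/8Z (irreps indexed chi_0,...,chi_7 with chi_k(m) = zeta_8^(k*m), zeta_8 = exp(2*pi*i/8)):
  irrep \ class  {0} (size 1)  {1} (size 1)    {2} (size 1)  {3} (size 1)    {4} (size 1)  {5} (size 1)    {6} (size 1)  {7} (size 1)  
  chi_0          1             1               1             1               1             1               1             1             
  chi_1          1             exp(I*pi/4)     I             exp(3*I*pi/4)   -1            exp(-3*I*pi/4)  -I            exp(-I*pi/4)  
  chi_2          1             I               -1            -I              1             I               -1            -I            
  chi_3          1             exp(3*I*pi/4)   -I            exp(I*pi/4)     -1            exp(-I*pi/4)    I             exp(-3*I*pi/4)
  chi_4          1             -1              1             -1              1             -1              1             -1            
  chi_5          1             exp(-3*I*pi/4)  I             exp(-I*pi/4)    -1            exp(I*pi/4)     -I            exp(3*I*pi/4) 
  chi_6          1             -I              -1            I               1             -I              -1            I             
  chi_7          1             exp(-I*pi/4)    -I            exp(-3*I*pi/4)  -1            exp(3*I*pi/4)   I             exp(I*pi/4)   

Spot check: chi_0(2) = zeta_8^(0*2) = zeta_8^0 = 1.

Justification: Z/8Z is abelian, so all 8 irreducible complex representations are 1-dimensional. They are given by chi_k(m) = zeta_8^(k*m) for k = 0,...,7. Row orthogonality: sum_m chi_k(m) conj(chi_l(m)) = 8 * [k = l].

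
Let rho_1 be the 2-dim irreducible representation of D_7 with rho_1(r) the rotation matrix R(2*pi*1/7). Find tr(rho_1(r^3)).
chi_{rho_1}(r^3) = 2*cos(2*pi*1*3/7) = -2*cos(pi/7)

Argument: rho_1(r^3) is rotation by angle 2*pi*1*3/7, whose trace is 2*cos(2*pi*1*3/7) = -2*cos(pi/7).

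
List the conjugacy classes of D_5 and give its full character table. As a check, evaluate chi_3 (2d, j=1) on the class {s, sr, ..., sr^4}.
Conjugacy classes: {e} of size 1, {r^1, r^4} of size 2, {r^2, r^3} of size 2, {s, sr, ..., sr^4} of size 5.
Character table:
  irrep \ class              {e} (size 1)  {r^1, r^4} (size 2)  {r^2, r^3} (size 2)  {s, sr, ..., sr^4} (size 5)
  chi_1 (triv)               1             1                    1                    1                          
  chi_2 (sign: r->1, s->-1)  1             1                    1                    -1                         
  chi_3 (2d, j=1)            2             -1/2 + sqrt(5)/2     -sqrt(5)/2 - 1/2     0                          
  chi_4 (2d, j=2)            2             -sqrt(5)/2 - 1/2     -1/2 + sqrt(5)/2     0                          

Spot check: chi_3 (2d, j=1) on {s, sr, ..., sr^4} = 0.

D_5 has order 2*5 = 10 with 4 conjugacy classes, hence 4 irreducibles. Sum of squared dims 1 + 1 + 4 + 4 = 10 = |G|. Linear characters come from the abelianisation; the 2-dimensional irreps have character r^k -> 2*cos(2*pi*j*k/5), reflections -> 0.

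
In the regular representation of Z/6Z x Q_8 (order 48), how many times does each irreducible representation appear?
Each irreducible V_i of dimension d_i appears with multiplicity d_i, i.e. rho_reg = (direct sum over all irreducibles V_i) d_i V_i. The irreducible dimensions for Z/6Z x Q_8 are 1, 1, 1, 1, 1, 1, 1, 1, 1, 1, 1, 1, 1, 1, 1, 1, 1, 1, 1, 1, 1, 1, 1, 1, 2, 2, 2, 2, 2, 2: 24 irreducibles of dimension 1, each with multiplicity 1; 6 irreducibles of dimension 2, each with multiplicity 2. Total dimension 24*1*1 + 6*2*2 = 48 = |G|.

Justification: General theorem: in the regular representation of a finite group G, each irreducible appears with multiplicity equal to its dimension. Check: dim(rho_reg) = sum d_i^2 = 1 + 1 + 1 + 1 + 1 + 1 + 1 + 1 + 1 + 1 + 1 + 1 + 1 + 1 + 1 + 1 + 1 + 1 + 1 + 1 + 1 + 1 + 1 + 1 + 4 + 4 + 4 + 4 + 4 + 4 = 48 = |G|.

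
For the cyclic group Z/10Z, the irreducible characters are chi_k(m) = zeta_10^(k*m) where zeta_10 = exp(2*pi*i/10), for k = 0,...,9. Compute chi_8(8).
chi_8(8) = zeta_10^64 = exp(4*I*pi/5)

Why: chi_8(8) = zeta_10^(8*8) = zeta_10^64. Since zeta_10^10 = 1, this equals zeta_10^4 = exp(2*pi*i*4/10) = exp(4*I*pi/5).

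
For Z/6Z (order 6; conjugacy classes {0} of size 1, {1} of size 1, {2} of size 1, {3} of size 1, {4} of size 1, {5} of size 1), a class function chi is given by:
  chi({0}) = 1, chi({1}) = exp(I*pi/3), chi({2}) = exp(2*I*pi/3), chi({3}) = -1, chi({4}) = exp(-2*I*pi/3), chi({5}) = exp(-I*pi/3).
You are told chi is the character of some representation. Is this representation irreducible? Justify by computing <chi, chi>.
Irreducible: <chi, chi> = 1.

Derivation: <chi, chi> = (1/|G|) sum_C |C| * |chi(C)|^2 = (1/6)[1*|1|^2 + 1*|exp(I*pi/3)|^2 + 1*|exp(2*I*pi/3)|^2 + 1*|-1|^2 + 1*|exp(-2*I*pi/3)|^2 + 1*|exp(-I*pi/3)|^2]
  = (1/6)[(1) + (1) + (1) + (1) + (1) + (1)] = 6/6 = 1.
(Exp terms are combined using exp(i*s)*conj(exp(i*t)) = exp(i*(s-t)), and sums of them are collapsed using the identity that for every m > 1 the m distinct m-th roots of unity sum to 0, e.g. 1 + exp(2*I*pi/3) + exp(-2*I*pi/3) = 0.)
A character is irreducible iff <chi, chi> = 1, so this representation is irreducible.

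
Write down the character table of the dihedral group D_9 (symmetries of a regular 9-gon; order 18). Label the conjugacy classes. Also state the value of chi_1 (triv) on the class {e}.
Conjugacy classes: {e} of size 1, {r^1, r^8} of size 2, {r^2, r^7} of size 2, {r^3, r^6} of size 2, {r^4, r^5} of size 2, {s, sr, ..., sr^8} of size 9.
Character table:
  irrep \ class              {e} (size 1)  {r^1, r^8} (size 2)  {r^2, r^7} (size 2)  {r^3, r^6} (size 2)  {r^4, r^5} (size 2)  {s, sr, ..., sr^8} (size 9)
  chi_1 (triv)               1             1                    1                    1                    1                    1                          
  chi_2 (sign: r->1, s->-1)  1             1                    1                    1                    1                    -1                         
  chi_3 (2d, j=1)            2             2*cos(2*pi/9)        2*cos(4*pi/9)        -1                   -2*cos(pi/9)         0                          
  chi_4 (2d, j=2)            2             2*cos(4*pi/9)        -2*cos(pi/9)         -1                   2*cos(2*pi/9)        0                          
  chi_5 (2d, j=3)            2             -1                   -1                   2                    -1                   0                          
  chi_6 (2d, j=4)            2             -2*cos(pi/9)         2*cos(2*pi/9)        -1                   2*cos(4*pi/9)        0                          

Spot check: chi_1 (triv) on {e} = 1.

Derivation: D_9 has order 2*9 = 18 with 6 conjugacy classes, hence 6 irreducibles. Sum of squared dims 1 + 1 + 4 + 4 + 4 + 4 = 18 = |G|. Linear characters come from the abelianisation; the 2-dimensional irreps have character r^k -> 2*cos(2*pi*j*k/9), reflections -> 0.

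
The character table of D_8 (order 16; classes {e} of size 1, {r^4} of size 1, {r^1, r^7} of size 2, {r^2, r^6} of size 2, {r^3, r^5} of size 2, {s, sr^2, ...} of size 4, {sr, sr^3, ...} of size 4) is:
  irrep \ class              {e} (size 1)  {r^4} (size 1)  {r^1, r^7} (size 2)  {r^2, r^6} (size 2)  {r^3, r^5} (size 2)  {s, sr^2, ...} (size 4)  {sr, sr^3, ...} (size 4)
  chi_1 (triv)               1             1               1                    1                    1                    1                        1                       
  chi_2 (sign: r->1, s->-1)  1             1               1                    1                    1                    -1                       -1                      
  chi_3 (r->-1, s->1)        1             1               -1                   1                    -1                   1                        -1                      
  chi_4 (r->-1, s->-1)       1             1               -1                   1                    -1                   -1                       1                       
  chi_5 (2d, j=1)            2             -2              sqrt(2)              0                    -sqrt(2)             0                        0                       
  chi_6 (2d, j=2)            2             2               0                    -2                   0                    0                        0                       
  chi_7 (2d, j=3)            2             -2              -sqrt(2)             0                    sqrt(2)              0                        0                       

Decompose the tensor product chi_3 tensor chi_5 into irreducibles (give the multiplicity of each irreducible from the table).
chi_3 tensor chi_5 = chi_7 (all other irreducibles have multiplicity 0).

Why: The character of a tensor product is the pointwise product (chi_3 * chi_5)(C) = chi_3(C) * chi_5(C):
  {e}: (1)*(2), {r^4}: (1)*(-2), {r^1, r^7}: (-1)*(sqrt(2)), {r^2, r^6}: (1)*(0), {r^3, r^5}: (-1)*(-sqrt(2)), {s, sr^2, ...}: (1)*(0), {sr, sr^3, ...}: (-1)*(0)
so (chi_3 * chi_5) takes values
  {e} -> 2, {r^4} -> -2, {r^1, r^7} -> -sqrt(2), {r^2, r^6} -> 0, {r^3, r^5} -> sqrt(2), {s, sr^2, ...} -> 0, {sr, sr^3, ...} -> 0.
Now take the inner product of this character with each irreducible chi from the table, <chi_3*chi_5, chi> = (1/16) sum_C |C| (chi_3*chi_5)(C) conj(chi(C)):
  <chi_3*chi_5, chi_1> = (1/16)[1*(2)*conj(1) + 1*(-2)*conj(1) + 2*(-sqrt(2))*conj(1) + 2*(0)*conj(1) + 2*(sqrt(2))*conj(1) + 4*(0)*conj(1) + 4*(0)*conj(1)]
      = (1/16)[(2) + (-2) + (-2*sqrt(2)) + (0) + (2*sqrt(2)) + (0) + (0)] = 0/16 = 0
  <chi_3*chi_5, chi_2> = (1/16)[1*(2)*conj(1) + 1*(-2)*conj(1) + 2*(-sqrt(2))*conj(1) + 2*(0)*conj(1) + 2*(sqrt(2))*conj(1) + 4*(0)*conj(-1) + 4*(0)*conj(-1)]
      = (1/16)[(2) + (-2) + (-2*sqrt(2)) + (0) + (2*sqrt(2)) + (0) + (0)] = 0/16 = 0
  <chi_3*chi_5, chi_3> = (1/16)[1*(2)*conj(1) + 1*(-2)*conj(1) + 2*(-sqrt(2))*conj(-1) + 2*(0)*conj(1) + 2*(sqrt(2))*conj(-1) + 4*(0)*conj(1) + 4*(0)*conj(-1)]
      = (1/16)[(2) + (-2) + (2*sqrt(2)) + (0) + (-2*sqrt(2)) + (0) + (0)] = 0/16 = 0
  <chi_3*chi_5, chi_4> = (1/16)[1*(2)*conj(1) + 1*(-2)*conj(1) + 2*(-sqrt(2))*conj(-1) + 2*(0)*conj(1) + 2*(sqrt(2))*conj(-1) + 4*(0)*conj(-1) + 4*(0)*conj(1)]
      = (1/16)[(2) + (-2) + (2*sqrt(2)) + (0) + (-2*sqrt(2)) + (0) + (0)] = 0/16 = 0
  <chi_3*chi_5, chi_5> = (1/16)[1*(2)*conj(2) + 1*(-2)*conj(-2) + 2*(-sqrt(2))*conj(sqrt(2)) + 2*(0)*conj(0) + 2*(sqrt(2))*conj(-sqrt(2)) + 4*(0)*conj(0) + 4*(0)*conj(0)]
      = (1/16)[(4) + (4) + (-4) + (0) + (-4) + (0) + (0)] = 0/16 = 0
  <chi_3*chi_5, chi_6> = (1/16)[1*(2)*conj(2) + 1*(-2)*conj(2) + 2*(-sqrt(2))*conj(0) + 2*(0)*conj(-2) + 2*(sqrt(2))*conj(0) + 4*(0)*conj(0) + 4*(0)*conj(0)]
      = (1/16)[(4) + (-4) + (0) + (0) + (0) + (0) + (0)] = 0/16 = 0
  <chi_3*chi_5, chi_7> = (1/16)[1*(2)*conj(2) + 1*(-2)*conj(-2) + 2*(-sqrt(2))*conj(-sqrt(2)) + 2*(0)*conj(0) + 2*(sqrt(2))*conj(sqrt(2)) + 4*(0)*conj(0) + 4*(0)*conj(0)]
      = (1/16)[(4) + (4) + (4) + (0) + (4) + (0) + (0)] = 16/16 = 1
Hence the multiplicities are chi_7: 1. Dimension check: dim(chi_3)*dim(chi_5) = 1*2 = 2 and sum (mult * dim) = 1*2 = 2.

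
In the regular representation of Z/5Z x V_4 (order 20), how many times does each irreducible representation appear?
Each irreducible V_i of dimension d_i appears with multiplicity d_i, i.e. rho_reg = (direct sum over all irreducibles V_i) d_i V_i. The irreducible dimensions for Z/5Z x V_4 are 1, 1, 1, 1, 1, 1, 1, 1, 1, 1, 1, 1, 1, 1, 1, 1, 1, 1, 1, 1: 20 irreducibles of dimension 1, each with multiplicity 1. Total dimension 20*1*1 = 20 = |G|.

General theorem: in the regular representation of a finite group G, each irreducible appears with multiplicity equal to its dimension. Check: dim(rho_reg) = sum d_i^2 = 1 + 1 + 1 + 1 + 1 + 1 + 1 + 1 + 1 + 1 + 1 + 1 + 1 + 1 + 1 + 1 + 1 + 1 + 1 + 1 = 20 = |G|.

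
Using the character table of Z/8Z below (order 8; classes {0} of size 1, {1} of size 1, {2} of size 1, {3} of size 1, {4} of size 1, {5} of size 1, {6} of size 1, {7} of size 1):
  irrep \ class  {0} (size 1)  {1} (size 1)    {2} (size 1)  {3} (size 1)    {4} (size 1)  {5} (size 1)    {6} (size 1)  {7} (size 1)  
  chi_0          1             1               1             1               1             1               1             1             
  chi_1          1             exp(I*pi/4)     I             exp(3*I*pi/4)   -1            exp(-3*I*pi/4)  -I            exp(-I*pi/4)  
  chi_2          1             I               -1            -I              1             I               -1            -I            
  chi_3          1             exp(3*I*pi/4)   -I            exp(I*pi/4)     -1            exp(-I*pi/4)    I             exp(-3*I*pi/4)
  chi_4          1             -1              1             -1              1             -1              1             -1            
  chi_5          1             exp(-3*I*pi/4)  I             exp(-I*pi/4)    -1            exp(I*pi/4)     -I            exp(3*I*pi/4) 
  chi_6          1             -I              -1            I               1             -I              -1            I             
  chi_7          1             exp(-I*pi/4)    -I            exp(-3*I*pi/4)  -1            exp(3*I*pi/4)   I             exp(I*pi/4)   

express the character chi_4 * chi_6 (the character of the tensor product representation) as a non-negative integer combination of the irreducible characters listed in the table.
chi_4 tensor chi_6 = chi_2 (all other irreducibles have multiplicity 0).

Explanation: The character of a tensor product is the pointwise product (chi_4 * chi_6)(C) = chi_4(C) * chi_6(C):
  {0}: (1)*(1), {1}: (-1)*(-I), {2}: (1)*(-1), {3}: (-1)*(I), {4}: (1)*(1), {5}: (-1)*(-I), {6}: (1)*(-1), {7}: (-1)*(I)
so (chi_4 * chi_6) takes values
  {0} -> 1, {1} -> I, {2} -> -1, {3} -> -I, {4} -> 1, {5} -> I, {6} -> -1, {7} -> -I.
Now take the inner product of this character with each irreducible chi from the table, <chi_4*chi_6, chi> = (1/8) sum_C |C| (chi_4*chi_6)(C) conj(chi(C)):
  <chi_4*chi_6, chi_0> = (1/8)[1*(1)*conj(1) + 1*(I)*conj(1) + 1*(-1)*conj(1) + 1*(-I)*conj(1) + 1*(1)*conj(1) + 1*(I)*conj(1) + 1*(-1)*conj(1) + 1*(-I)*conj(1)]
      = (1/8)[(1) + (I) + (-1) + (-I) + (1) + (I) + (-1) + (-I)] = 0/8 = 0
  <chi_4*chi_6, chi_1> = (1/8)[1*(1)*conj(1) + 1*(I)*conj(exp(I*pi/4)) + 1*(-1)*conj(I) + 1*(-I)*conj(exp(3*I*pi/4)) + 1*(1)*conj(-1) + 1*(I)*conj(exp(-3*I*pi/4)) + 1*(-1)*conj(-I) + 1*(-I)*conj(exp(-I*pi/4))]
      = (1/8)[(1) + (exp(I*pi/4)) + (I) + (-exp(-I*pi/4)) + (-1) + (exp(-3*I*pi/4)) + (-I) + (-exp(3*I*pi/4))] = 0/8 = 0
  <chi_4*chi_6, chi_2> = (1/8)[1*(1)*conj(1) + 1*(I)*conj(I) + 1*(-1)*conj(-1) + 1*(-I)*conj(-I) + 1*(1)*conj(1) + 1*(I)*conj(I) + 1*(-1)*conj(-1) + 1*(-I)*conj(-I)]
      = (1/8)[(1) + (1) + (1) + (1) + (1) + (1) + (1) + (1)] = 8/8 = 1
  <chi_4*chi_6, chi_3> = (1/8)[1*(1)*conj(1) + 1*(I)*conj(exp(3*I*pi/4)) + 1*(-1)*conj(-I) + 1*(-I)*conj(exp(I*pi/4)) + 1*(1)*conj(-1) + 1*(I)*conj(exp(-I*pi/4)) + 1*(-1)*conj(I) + 1*(-I)*conj(exp(-3*I*pi/4))]
      = (1/8)[(1) + (exp(-I*pi/4)) + (-I) + (-exp(I*pi/4)) + (-1) + (exp(3*I*pi/4)) + (I) + (-exp(-3*I*pi/4))] = 0/8 = 0
  <chi_4*chi_6, chi_4> = (1/8)[1*(1)*conj(1) + 1*(I)*conj(-1) + 1*(-1)*conj(1) + 1*(-I)*conj(-1) + 1*(1)*conj(1) + 1*(I)*conj(-1) + 1*(-1)*conj(1) + 1*(-I)*conj(-1)]
      = (1/8)[(1) + (-I) + (-1) + (I) + (1) + (-I) + (-1) + (I)] = 0/8 = 0
  <chi_4*chi_6, chi_5> = (1/8)[1*(1)*conj(1) + 1*(I)*conj(exp(-3*I*pi/4)) + 1*(-1)*conj(I) + 1*(-I)*conj(exp(-I*pi/4)) + 1*(1)*conj(-1) + 1*(I)*conj(exp(I*pi/4)) + 1*(-1)*conj(-I) + 1*(-I)*conj(exp(3*I*pi/4))]
      = (1/8)[(1) + (exp(-3*I*pi/4)) + (I) + (-exp(3*I*pi/4)) + (-1) + (exp(I*pi/4)) + (-I) + (-exp(-I*pi/4))] = 0/8 = 0
  <chi_4*chi_6, chi_6> = (1/8)[1*(1)*conj(1) + 1*(I)*conj(-I) + 1*(-1)*conj(-1) + 1*(-I)*conj(I) + 1*(1)*conj(1) + 1*(I)*conj(-I) + 1*(-1)*conj(-1) + 1*(-I)*conj(I)]
      = (1/8)[(1) + (-1) + (1) + (-1) + (1) + (-1) + (1) + (-1)] = 0/8 = 0
  <chi_4*chi_6, chi_7> = (1/8)[1*(1)*conj(1) + 1*(I)*conj(exp(-I*pi/4)) + 1*(-1)*conj(-I) + 1*(-I)*conj(exp(-3*I*pi/4)) + 1*(1)*conj(-1) + 1*(I)*conj(exp(3*I*pi/4)) + 1*(-1)*conj(I) + 1*(-I)*conj(exp(I*pi/4))]
      = (1/8)[(1) + (exp(3*I*pi/4)) + (-I) + (-exp(-3*I*pi/4)) + (-1) + (exp(-I*pi/4)) + (I) + (-exp(I*pi/4))] = 0/8 = 0
(Exp terms are combined using exp(i*s)*conj(exp(i*t)) = exp(i*(s-t)), and sums of them are collapsed using the identity that for every m > 1 the m distinct m-th roots of unity sum to 0, e.g. 1 + exp(2*I*pi/3) + exp(-2*I*pi/3) = 0.)
Hence the multiplicities are chi_2: 1. Dimension check: dim(chi_4)*dim(chi_6) = 1*1 = 1 and sum (mult * dim) = 1*1 = 1.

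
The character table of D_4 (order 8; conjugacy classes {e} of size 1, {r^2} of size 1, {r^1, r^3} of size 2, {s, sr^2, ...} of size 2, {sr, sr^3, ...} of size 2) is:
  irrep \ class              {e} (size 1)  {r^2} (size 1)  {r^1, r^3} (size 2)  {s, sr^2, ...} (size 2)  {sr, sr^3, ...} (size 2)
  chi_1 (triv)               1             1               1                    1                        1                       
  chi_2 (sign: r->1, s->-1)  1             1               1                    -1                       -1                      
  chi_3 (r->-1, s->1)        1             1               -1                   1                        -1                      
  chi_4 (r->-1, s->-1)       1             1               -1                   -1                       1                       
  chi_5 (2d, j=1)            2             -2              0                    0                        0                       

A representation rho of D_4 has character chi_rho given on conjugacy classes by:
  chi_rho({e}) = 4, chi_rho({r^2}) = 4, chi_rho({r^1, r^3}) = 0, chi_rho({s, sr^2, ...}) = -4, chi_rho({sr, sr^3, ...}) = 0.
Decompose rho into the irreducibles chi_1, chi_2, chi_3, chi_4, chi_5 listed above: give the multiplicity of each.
Multiplicities: chi_1: 0, chi_2: 2, chi_3: 0, chi_4: 2, chi_5: 0.

Proof sketch: Use <chi_rho, chi> = (1/|G|) sum_C |C| * chi_rho(C) * conj(chi(C)) with |G| = 8 for each irreducible chi in the table:
  <chi_rho, chi_1> = (1/8)[1*(4)*conj(1) + 1*(4)*conj(1) + 2*(0)*conj(1) + 2*(-4)*conj(1) + 2*(0)*conj(1)]
      = (1/8)[(4) + (4) + (0) + (-8) + (0)] = 0/8 = 0
  <chi_rho, chi_2> = (1/8)[1*(4)*conj(1) + 1*(4)*conj(1) + 2*(0)*conj(1) + 2*(-4)*conj(-1) + 2*(0)*conj(-1)]
      = (1/8)[(4) + (4) + (0) + (8) + (0)] = 16/8 = 2
  <chi_rho, chi_3> = (1/8)[1*(4)*conj(1) + 1*(4)*conj(1) + 2*(0)*conj(-1) + 2*(-4)*conj(1) + 2*(0)*conj(-1)]
      = (1/8)[(4) + (4) + (0) + (-8) + (0)] = 0/8 = 0
  <chi_rho, chi_4> = (1/8)[1*(4)*conj(1) + 1*(4)*conj(1) + 2*(0)*conj(-1) + 2*(-4)*conj(-1) + 2*(0)*conj(1)]
      = (1/8)[(4) + (4) + (0) + (8) + (0)] = 16/8 = 2
  <chi_rho, chi_5> = (1/8)[1*(4)*conj(2) + 1*(4)*conj(-2) + 2*(0)*conj(0) + 2*(-4)*conj(0) + 2*(0)*conj(0)]
      = (1/8)[(8) + (-8) + (0) + (0) + (0)] = 0/8 = 0
Dimension check: dim(rho) = sum (mult * dim) = 0*1 + 2*1 + 0*1 + 2*1 + 0*2 = 4 = chi_rho(e) = 4.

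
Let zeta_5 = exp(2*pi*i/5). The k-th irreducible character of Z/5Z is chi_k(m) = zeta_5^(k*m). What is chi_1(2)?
chi_1(2) = zeta_5^2 = exp(4*I*pi/5)

Why: chi_1(2) = zeta_5^(1*2) = zeta_5^2. Since zeta_5^5 = 1, this equals zeta_5^2 = exp(2*pi*i*2/5) = exp(4*I*pi/5).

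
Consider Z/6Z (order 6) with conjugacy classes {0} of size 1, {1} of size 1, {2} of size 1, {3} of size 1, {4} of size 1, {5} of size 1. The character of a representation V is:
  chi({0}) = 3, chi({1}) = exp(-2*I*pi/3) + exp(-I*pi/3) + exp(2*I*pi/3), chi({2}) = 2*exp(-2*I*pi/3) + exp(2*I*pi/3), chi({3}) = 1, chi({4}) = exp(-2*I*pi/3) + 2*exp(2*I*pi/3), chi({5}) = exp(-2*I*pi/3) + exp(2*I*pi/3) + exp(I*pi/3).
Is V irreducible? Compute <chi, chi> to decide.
Not irreducible (reducible): <chi, chi> = 3 > 1.

Proof sketch: <chi, chi> = (1/|G|) sum_C |C| * |chi(C)|^2 = (1/6)[1*|3|^2 + 1*|exp(-2*I*pi/3) + exp(-I*pi/3) + exp(2*I*pi/3)|^2 + 1*|2*exp(-2*I*pi/3) + exp(2*I*pi/3)|^2 + 1*|1|^2 + 1*|exp(-2*I*pi/3) + 2*exp(2*I*pi/3)|^2 + 1*|exp(-2*I*pi/3) + exp(2*I*pi/3) + exp(I*pi/3)|^2]
  = (1/6)[(9) + (1) + (3) + (1) + (3) + (1)] = 18/6 = 3.
(Exp terms are combined using exp(i*s)*conj(exp(i*t)) = exp(i*(s-t)), and sums of them are collapsed using the identity that for every m > 1 the m distinct m-th roots of unity sum to 0, e.g. 1 + exp(2*I*pi/3) + exp(-2*I*pi/3) = 0.)
A character is irreducible iff <chi, chi> = 1, so this representation is reducible.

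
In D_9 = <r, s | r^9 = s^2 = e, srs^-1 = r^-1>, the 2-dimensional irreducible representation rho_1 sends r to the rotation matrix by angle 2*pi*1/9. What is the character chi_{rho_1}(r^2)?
chi_{rho_1}(r^2) = 2*cos(2*pi*1*2/9) = 2*cos(4*pi/9)

Reasoning: rho_1(r^2) is rotation by angle 2*pi*1*2/9, whose trace is 2*cos(2*pi*1*2/9) = 2*cos(4*pi/9).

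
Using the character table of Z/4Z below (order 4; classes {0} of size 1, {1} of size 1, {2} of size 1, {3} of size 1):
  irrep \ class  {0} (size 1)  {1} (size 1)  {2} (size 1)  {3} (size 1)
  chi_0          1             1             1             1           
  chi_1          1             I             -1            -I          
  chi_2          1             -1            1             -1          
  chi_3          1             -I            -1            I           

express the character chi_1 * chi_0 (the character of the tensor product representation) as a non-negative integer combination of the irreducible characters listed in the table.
chi_1 tensor chi_0 = chi_1 (all other irreducibles have multiplicity 0).

Proof sketch: The character of a tensor product is the pointwise product (chi_1 * chi_0)(C) = chi_1(C) * chi_0(C):
  {0}: (1)*(1), {1}: (I)*(1), {2}: (-1)*(1), {3}: (-I)*(1)
so (chi_1 * chi_0) takes values
  {0} -> 1, {1} -> I, {2} -> -1, {3} -> -I.
Now take the inner product of this character with each irreducible chi from the table, <chi_1*chi_0, chi> = (1/4) sum_C |C| (chi_1*chi_0)(C) conj(chi(C)):
  <chi_1*chi_0, chi_0> = (1/4)[1*(1)*conj(1) + 1*(I)*conj(1) + 1*(-1)*conj(1) + 1*(-I)*conj(1)]
      = (1/4)[(1) + (I) + (-1) + (-I)] = 0/4 = 0
  <chi_1*chi_0, chi_1> = (1/4)[1*(1)*conj(1) + 1*(I)*conj(I) + 1*(-1)*conj(-1) + 1*(-I)*conj(-I)]
      = (1/4)[(1) + (1) + (1) + (1)] = 4/4 = 1
  <chi_1*chi_0, chi_2> = (1/4)[1*(1)*conj(1) + 1*(I)*conj(-1) + 1*(-1)*conj(1) + 1*(-I)*conj(-1)]
      = (1/4)[(1) + (-I) + (-1) + (I)] = 0/4 = 0
  <chi_1*chi_0, chi_3> = (1/4)[1*(1)*conj(1) + 1*(I)*conj(-I) + 1*(-1)*conj(-1) + 1*(-I)*conj(I)]
      = (1/4)[(1) + (-1) + (1) + (-1)] = 0/4 = 0
(Exp terms are combined using exp(i*s)*conj(exp(i*t)) = exp(i*(s-t)), and sums of them are collapsed using the identity that for every m > 1 the m distinct m-th roots of unity sum to 0, e.g. 1 + exp(2*I*pi/3) + exp(-2*I*pi/3) = 0.)
Hence the multiplicities are chi_1: 1. Dimension check: dim(chi_1)*dim(chi_0) = 1*1 = 1 and sum (mult * dim) = 1*1 = 1.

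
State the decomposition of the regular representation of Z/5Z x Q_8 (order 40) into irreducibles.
Each irreducible V_i of dimension d_i appears with multiplicity d_i, i.e. rho_reg = (direct sum over all irreducibles V_i) d_i V_i. The irreducible dimensions for Z/5Z x Q_8 are 1, 1, 1, 1, 1, 1, 1, 1, 1, 1, 1, 1, 1, 1, 1, 1, 1, 1, 1, 1, 2, 2, 2, 2, 2: 20 irreducibles of dimension 1, each with multiplicity 1; 5 irreducibles of dimension 2, each with multiplicity 2. Total dimension 20*1*1 + 5*2*2 = 40 = |G|.

Working: General theorem: in the regular representation of a finite group G, each irreducible appears with multiplicity equal to its dimension. Check: dim(rho_reg) = sum d_i^2 = 1 + 1 + 1 + 1 + 1 + 1 + 1 + 1 + 1 + 1 + 1 + 1 + 1 + 1 + 1 + 1 + 1 + 1 + 1 + 1 + 4 + 4 + 4 + 4 + 4 = 40 = |G|.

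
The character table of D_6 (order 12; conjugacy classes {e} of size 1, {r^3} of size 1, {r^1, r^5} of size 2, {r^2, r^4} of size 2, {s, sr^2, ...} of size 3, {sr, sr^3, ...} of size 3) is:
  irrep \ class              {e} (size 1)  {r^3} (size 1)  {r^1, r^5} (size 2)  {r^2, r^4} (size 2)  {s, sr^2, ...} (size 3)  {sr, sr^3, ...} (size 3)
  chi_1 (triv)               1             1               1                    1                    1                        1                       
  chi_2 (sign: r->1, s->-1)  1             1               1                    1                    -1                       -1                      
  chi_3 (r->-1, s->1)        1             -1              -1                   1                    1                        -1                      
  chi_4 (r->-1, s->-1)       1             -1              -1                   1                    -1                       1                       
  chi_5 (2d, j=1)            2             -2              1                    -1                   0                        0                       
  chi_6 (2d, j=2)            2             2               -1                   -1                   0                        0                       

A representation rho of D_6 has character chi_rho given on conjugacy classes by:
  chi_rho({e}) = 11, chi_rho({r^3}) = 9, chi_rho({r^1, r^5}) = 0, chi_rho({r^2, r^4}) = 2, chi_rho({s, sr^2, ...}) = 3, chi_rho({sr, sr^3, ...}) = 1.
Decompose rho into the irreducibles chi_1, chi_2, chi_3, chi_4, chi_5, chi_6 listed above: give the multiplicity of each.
Multiplicities: chi_1: 3, chi_2: 1, chi_3: 1, chi_4: 0, chi_5: 0, chi_6: 3.

Details: Use <chi_rho, chi> = (1/|G|) sum_C |C| * chi_rho(C) * conj(chi(C)) with |G| = 12 for each irreducible chi in the table:
  <chi_rho, chi_1> = (1/12)[1*(11)*conj(1) + 1*(9)*conj(1) + 2*(0)*conj(1) + 2*(2)*conj(1) + 3*(3)*conj(1) + 3*(1)*conj(1)]
      = (1/12)[(11) + (9) + (0) + (4) + (9) + (3)] = 36/12 = 3
  <chi_rho, chi_2> = (1/12)[1*(11)*conj(1) + 1*(9)*conj(1) + 2*(0)*conj(1) + 2*(2)*conj(1) + 3*(3)*conj(-1) + 3*(1)*conj(-1)]
      = (1/12)[(11) + (9) + (0) + (4) + (-9) + (-3)] = 12/12 = 1
  <chi_rho, chi_3> = (1/12)[1*(11)*conj(1) + 1*(9)*conj(-1) + 2*(0)*conj(-1) + 2*(2)*conj(1) + 3*(3)*conj(1) + 3*(1)*conj(-1)]
      = (1/12)[(11) + (-9) + (0) + (4) + (9) + (-3)] = 12/12 = 1
  <chi_rho, chi_4> = (1/12)[1*(11)*conj(1) + 1*(9)*conj(-1) + 2*(0)*conj(-1) + 2*(2)*conj(1) + 3*(3)*conj(-1) + 3*(1)*conj(1)]
      = (1/12)[(11) + (-9) + (0) + (4) + (-9) + (3)] = 0/12 = 0
  <chi_rho, chi_5> = (1/12)[1*(11)*conj(2) + 1*(9)*conj(-2) + 2*(0)*conj(1) + 2*(2)*conj(-1) + 3*(3)*conj(0) + 3*(1)*conj(0)]
      = (1/12)[(22) + (-18) + (0) + (-4) + (0) + (0)] = 0/12 = 0
  <chi_rho, chi_6> = (1/12)[1*(11)*conj(2) + 1*(9)*conj(2) + 2*(0)*conj(-1) + 2*(2)*conj(-1) + 3*(3)*conj(0) + 3*(1)*conj(0)]
      = (1/12)[(22) + (18) + (0) + (-4) + (0) + (0)] = 36/12 = 3
Dimension check: dim(rho) = sum (mult * dim) = 3*1 + 1*1 + 1*1 + 0*1 + 0*2 + 3*2 = 11 = chi_rho(e) = 11.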